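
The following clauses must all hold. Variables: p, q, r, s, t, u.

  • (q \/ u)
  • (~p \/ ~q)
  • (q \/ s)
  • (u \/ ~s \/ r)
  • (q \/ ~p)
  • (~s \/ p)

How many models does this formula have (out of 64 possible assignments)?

Split on q, then p.
  q=T, p=T: a clause becomes empty — 0.
  q=T, p=F: forces s=F; r, t, u free → 2^3 = 8.
  q=F, p=T: a clause becomes empty — 0.
  q=F, p=F: a clause becomes empty — 0.
Total: 0 + 8 + 0 + 0 = 8.

8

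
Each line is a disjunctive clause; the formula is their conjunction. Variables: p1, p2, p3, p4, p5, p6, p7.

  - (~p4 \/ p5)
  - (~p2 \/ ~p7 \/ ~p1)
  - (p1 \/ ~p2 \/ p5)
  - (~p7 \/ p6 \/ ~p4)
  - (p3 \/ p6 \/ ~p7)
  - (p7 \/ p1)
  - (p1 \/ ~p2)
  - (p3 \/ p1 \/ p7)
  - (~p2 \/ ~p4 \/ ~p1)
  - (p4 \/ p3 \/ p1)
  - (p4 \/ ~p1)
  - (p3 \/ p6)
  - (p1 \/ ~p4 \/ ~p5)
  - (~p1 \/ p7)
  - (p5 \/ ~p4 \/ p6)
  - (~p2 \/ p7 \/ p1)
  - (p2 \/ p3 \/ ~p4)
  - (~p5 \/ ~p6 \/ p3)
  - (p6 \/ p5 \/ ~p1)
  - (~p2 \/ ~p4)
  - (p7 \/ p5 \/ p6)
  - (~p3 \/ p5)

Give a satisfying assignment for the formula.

p1=True, p2=False, p3=True, p4=True, p5=True, p6=True, p7=True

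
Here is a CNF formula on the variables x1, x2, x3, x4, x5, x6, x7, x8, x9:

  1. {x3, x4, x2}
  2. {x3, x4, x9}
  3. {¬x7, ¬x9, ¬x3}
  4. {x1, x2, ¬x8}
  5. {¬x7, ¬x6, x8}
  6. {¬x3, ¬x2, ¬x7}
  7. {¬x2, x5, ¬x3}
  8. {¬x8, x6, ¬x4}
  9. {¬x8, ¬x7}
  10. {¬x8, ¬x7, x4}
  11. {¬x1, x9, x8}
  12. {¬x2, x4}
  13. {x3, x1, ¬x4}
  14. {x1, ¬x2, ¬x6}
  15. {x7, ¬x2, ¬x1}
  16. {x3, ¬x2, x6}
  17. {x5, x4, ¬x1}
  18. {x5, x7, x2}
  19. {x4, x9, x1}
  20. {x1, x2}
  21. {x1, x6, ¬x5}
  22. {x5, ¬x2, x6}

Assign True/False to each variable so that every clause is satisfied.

x1=True, x2=False, x3=True, x4=False, x5=True, x6=False, x7=False, x8=False, x9=True

Check each clause:
  1. {x4, x2, x3} — x3 is true.
  2. {x3, x4, x9} — x9 is true.
  3. {¬x3, ¬x9, ¬x7} — ¬x7 is true.
  4. {¬x8, x2, x1} — ¬x8 is true.
  5. {¬x6, x8, ¬x7} — ¬x7 is true.
  6. {¬x2, ¬x3, ¬x7} — ¬x7 is true.
  7. {¬x3, x5, ¬x2} — x5 is true.
  8. {¬x4, x6, ¬x8} — ¬x8 is true.
  9. {¬x7, ¬x8} — ¬x8 is true.
  10. {¬x8, ¬x7, x4} — ¬x8 is true.
  11. {x9, ¬x1, x8} — x9 is true.
  12. {¬x2, x4} — ¬x2 is true.
  13. {x1, ¬x4, x3} — x1 is true.
  14. {¬x2, x1, ¬x6} — x1 is true.
  15. {x7, ¬x2, ¬x1} — ¬x2 is true.
  16. {x3, x6, ¬x2} — x3 is true.
  17. {x4, ¬x1, x5} — x5 is true.
  18. {x2, x5, x7} — x5 is true.
  19. {x4, x9, x1} — x1 is true.
  20. {x2, x1} — x1 is true.
  21. {x1, ¬x5, x6} — x1 is true.
  22. {x6, ¬x2, x5} — x5 is true.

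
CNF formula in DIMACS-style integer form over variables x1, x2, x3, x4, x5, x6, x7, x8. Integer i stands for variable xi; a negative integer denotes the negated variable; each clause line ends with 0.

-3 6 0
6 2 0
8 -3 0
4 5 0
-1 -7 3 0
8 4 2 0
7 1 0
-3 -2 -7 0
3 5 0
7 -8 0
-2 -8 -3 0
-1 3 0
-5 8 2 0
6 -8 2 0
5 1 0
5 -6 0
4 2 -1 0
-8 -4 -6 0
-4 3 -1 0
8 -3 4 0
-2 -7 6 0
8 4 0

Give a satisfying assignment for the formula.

x1 = False  x2 = False  x3 = False  x4 = False  x5 = True  x6 = True  x7 = True  x8 = True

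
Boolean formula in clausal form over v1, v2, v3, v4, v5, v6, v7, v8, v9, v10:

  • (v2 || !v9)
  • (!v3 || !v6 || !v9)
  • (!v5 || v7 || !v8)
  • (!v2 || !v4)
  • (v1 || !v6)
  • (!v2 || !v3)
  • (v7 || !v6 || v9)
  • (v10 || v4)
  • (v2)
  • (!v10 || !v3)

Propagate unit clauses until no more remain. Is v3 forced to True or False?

False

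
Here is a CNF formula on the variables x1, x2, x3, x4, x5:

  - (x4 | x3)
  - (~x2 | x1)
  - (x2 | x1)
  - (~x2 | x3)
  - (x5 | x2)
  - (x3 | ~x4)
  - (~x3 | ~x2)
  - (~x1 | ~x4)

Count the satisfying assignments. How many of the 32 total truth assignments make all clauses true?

Satisfying assignments:
  x1=1 x2=0 x3=1 x4=0 x5=1
That's 1 in total.

1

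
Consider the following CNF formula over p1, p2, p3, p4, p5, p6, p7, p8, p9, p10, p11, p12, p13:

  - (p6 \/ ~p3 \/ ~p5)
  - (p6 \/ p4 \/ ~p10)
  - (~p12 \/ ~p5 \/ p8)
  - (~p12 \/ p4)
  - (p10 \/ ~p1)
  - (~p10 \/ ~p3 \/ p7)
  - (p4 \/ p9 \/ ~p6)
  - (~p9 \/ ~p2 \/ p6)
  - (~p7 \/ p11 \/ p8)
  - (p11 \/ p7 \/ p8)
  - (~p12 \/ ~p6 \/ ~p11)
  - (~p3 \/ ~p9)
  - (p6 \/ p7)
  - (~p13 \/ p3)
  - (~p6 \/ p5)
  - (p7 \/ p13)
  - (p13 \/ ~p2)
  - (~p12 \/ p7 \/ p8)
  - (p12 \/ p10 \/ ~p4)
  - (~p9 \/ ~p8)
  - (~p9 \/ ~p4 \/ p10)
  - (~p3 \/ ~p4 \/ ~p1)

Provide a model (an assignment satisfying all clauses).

p1 occurs only negated in the remaining clauses — set p1 = False.
Pure literal: p2 appears only negated; assign p2 = False.
Set p3 = True and propagate.
  then p9 is forced to False.
Try p4 = True.
Branch on p5: take p5 = False.
  then p6 is forced to False.
  then p7 is forced to True.
The remaining clauses are satisfied by p8 = False, p10 = True, p11 = True, p12 = False, p13 = False.
Every clause has at least one true literal under this assignment.

p1=False, p2=False, p3=True, p4=True, p5=False, p6=False, p7=True, p8=False, p9=False, p10=True, p11=True, p12=False, p13=False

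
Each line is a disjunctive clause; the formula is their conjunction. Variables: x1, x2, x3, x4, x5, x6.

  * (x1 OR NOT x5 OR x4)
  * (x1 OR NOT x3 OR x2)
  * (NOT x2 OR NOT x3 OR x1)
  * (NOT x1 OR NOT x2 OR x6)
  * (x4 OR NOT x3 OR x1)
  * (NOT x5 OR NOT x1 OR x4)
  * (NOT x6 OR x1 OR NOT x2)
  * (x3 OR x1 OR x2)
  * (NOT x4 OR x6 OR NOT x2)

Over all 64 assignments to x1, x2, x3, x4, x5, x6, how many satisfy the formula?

19

Case analysis on x1 and x2:
  x1=1, x2=1: x3 free; 3 ways for (x4,x5,x6) × 2^1 = 6.
  x1=1, x2=0: x3, x6 free; 3 ways for (x4,x5) × 2^2 = 12.
  x1=0, x2=1: remaining (x3,x4,x5,x6) ∈ {(0,0,0,0)} — 1.
  x1=0, x2=0: a clause becomes empty — 0.
Total: 6 + 12 + 1 + 0 = 19.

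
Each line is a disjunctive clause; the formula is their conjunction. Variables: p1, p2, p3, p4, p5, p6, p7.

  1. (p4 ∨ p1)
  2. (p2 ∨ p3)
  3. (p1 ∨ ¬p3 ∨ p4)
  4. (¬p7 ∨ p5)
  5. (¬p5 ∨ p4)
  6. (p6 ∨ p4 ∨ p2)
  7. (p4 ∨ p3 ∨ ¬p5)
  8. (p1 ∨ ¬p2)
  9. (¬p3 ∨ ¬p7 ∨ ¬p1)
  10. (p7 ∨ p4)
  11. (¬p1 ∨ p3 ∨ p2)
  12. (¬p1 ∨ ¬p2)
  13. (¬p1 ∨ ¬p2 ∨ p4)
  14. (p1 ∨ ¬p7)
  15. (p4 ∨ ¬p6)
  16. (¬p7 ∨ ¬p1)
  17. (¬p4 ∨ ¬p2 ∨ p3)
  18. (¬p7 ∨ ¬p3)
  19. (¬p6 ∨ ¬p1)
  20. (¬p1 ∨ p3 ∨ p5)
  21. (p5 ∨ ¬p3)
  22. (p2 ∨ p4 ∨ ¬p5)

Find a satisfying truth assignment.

p1 = False, p2 = False, p3 = True, p4 = True, p5 = True, p6 = False, p7 = False

Branch on p1: take p1 = False.
  then p4 is forced to True.
  then p2 is forced to False.
  then p3 is forced to True.
  then p7 is forced to False.
  then p5 is forced to True.
p6 is now unconstrained; take p6 = False.
Check each clause:
  1. (p4 ∨ p1) — p4 is true.
  2. (p3 ∨ p2) — p3 is true.
  3. (p4 ∨ p1 ∨ ¬p3) — p4 is true.
  4. (p5 ∨ ¬p7) — ¬p7 is true.
  5. (¬p5 ∨ p4) — p4 is true.
  6. (p2 ∨ p4 ∨ p6) — p4 is true.
  7. (p4 ∨ p3 ∨ ¬p5) — p3 is true.
  8. (p1 ∨ ¬p2) — ¬p2 is true.
  9. (¬p1 ∨ ¬p7 ∨ ¬p3) — ¬p7 is true.
  10. (p7 ∨ p4) — p4 is true.
  11. (p2 ∨ p3 ∨ ¬p1) — p3 is true.
  12. (¬p1 ∨ ¬p2) — ¬p1 is true.
  13. (¬p1 ∨ p4 ∨ ¬p2) — p4 is true.
  14. (¬p7 ∨ p1) — ¬p7 is true.
  15. (¬p6 ∨ p4) — ¬p6 is true.
  16. (¬p7 ∨ ¬p1) — ¬p7 is true.
  17. (p3 ∨ ¬p4 ∨ ¬p2) — p3 is true.
  18. (¬p3 ∨ ¬p7) — ¬p7 is true.
  19. (¬p6 ∨ ¬p1) — ¬p6 is true.
  20. (p3 ∨ p5 ∨ ¬p1) — p3 is true.
  21. (¬p3 ∨ p5) — p5 is true.
  22. (p4 ∨ p2 ∨ ¬p5) — p4 is true.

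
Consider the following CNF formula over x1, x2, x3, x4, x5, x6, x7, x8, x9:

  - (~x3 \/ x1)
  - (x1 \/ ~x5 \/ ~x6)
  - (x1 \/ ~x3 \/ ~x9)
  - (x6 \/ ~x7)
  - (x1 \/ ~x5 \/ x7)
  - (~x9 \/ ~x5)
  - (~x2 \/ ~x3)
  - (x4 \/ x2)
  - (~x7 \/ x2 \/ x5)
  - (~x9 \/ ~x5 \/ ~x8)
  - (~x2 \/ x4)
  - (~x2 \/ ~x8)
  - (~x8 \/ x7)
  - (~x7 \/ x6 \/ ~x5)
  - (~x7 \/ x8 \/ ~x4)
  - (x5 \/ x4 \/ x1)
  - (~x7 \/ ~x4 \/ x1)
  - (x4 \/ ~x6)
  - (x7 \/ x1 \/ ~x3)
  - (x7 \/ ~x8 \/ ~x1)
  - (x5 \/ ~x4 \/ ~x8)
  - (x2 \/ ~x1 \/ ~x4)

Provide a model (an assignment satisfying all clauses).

x1=True, x2=True, x3=False, x4=True, x5=False, x6=True, x7=False, x8=False, x9=True

Pure literal: x3 appears only negated; assign x3 = False.
Try x1 = True.
Set x2 = True and propagate.
  then x4 is forced to True.
  then x8 is forced to False.
  then x7 is forced to False.
The remaining clauses are satisfied by x5 = False, x6 = True, x9 = True.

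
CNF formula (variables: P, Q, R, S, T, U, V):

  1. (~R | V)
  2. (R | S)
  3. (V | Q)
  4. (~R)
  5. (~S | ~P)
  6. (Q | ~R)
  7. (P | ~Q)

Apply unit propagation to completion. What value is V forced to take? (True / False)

True

(~R) is a unit clause: R = False.
From (R | S) and R = False: S = True.
In (~S | ~P), ~S is now false; ~P must hold, so P = False.
(~Q | P): since P = False, the clause reduces to (~Q). Q = False.
(V | Q) with Q = False leaves only V, so V = True.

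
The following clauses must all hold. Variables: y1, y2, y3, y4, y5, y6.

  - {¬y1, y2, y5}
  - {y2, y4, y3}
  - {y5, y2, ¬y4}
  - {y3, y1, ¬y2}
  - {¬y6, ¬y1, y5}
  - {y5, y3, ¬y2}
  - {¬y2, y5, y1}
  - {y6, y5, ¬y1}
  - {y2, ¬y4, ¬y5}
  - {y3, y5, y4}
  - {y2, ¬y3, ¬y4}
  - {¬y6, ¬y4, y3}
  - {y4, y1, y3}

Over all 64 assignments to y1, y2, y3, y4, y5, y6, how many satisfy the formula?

Split on y2, then y5.
  y2=T, y5=T: 11 of the 16 assignments to (y1,y3,y4,y6) work.
  y2=T, y5=F: a clause becomes empty — 0.
  y2=F, y5=T: remaining (y1,y3,y4,y6) ∈ {(F,T,F,F); (F,T,F,T); (T,T,F,F); (T,T,F,T)} — 4.
  y2=F, y5=F: remaining (y1,y3,y4,y6) ∈ {(F,T,F,F); (F,T,F,T)} — 2.
Total: 11 + 0 + 4 + 2 = 17.

17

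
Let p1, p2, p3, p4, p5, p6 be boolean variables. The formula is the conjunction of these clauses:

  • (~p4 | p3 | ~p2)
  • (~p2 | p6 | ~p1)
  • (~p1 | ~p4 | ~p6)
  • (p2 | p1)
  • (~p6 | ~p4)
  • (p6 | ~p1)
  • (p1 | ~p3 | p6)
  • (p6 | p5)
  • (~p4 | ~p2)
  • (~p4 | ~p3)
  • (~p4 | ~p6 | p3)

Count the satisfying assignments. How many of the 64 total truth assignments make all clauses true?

13

Split on p6, then p4.
  p6=T, p4=T: a clause becomes empty — 0.
  p6=T, p4=F: p3, p5 free; 3 ways for (p1,p2) × 2^2 = 12.
  p6=F, p4=T: a clause becomes empty — 0.
  p6=F, p4=F: remaining (p1,p2,p3,p5) ∈ {(F,T,F,T)} — 1.
Total: 0 + 12 + 0 + 1 = 13.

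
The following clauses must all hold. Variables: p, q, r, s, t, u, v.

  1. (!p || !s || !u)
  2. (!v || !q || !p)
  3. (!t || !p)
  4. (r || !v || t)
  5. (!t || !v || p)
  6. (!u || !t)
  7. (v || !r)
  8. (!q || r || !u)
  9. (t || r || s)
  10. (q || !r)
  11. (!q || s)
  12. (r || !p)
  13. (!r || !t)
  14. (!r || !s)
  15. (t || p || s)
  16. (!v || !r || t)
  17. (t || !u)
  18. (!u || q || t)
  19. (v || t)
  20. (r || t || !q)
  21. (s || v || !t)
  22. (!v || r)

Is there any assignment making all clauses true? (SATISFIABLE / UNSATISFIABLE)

u occurs only negated in the remaining clauses — set u = False.
Set p = False and propagate.
Branch on q: take q = True.
  then s is forced to True.
  then r is forced to False.
  then t is forced to True.
  then v is forced to False.
So p = 0, q = 1, r = 0, s = 1, t = 1, u = 0, v = 0 is a satisfying assignment.

SATISFIABLE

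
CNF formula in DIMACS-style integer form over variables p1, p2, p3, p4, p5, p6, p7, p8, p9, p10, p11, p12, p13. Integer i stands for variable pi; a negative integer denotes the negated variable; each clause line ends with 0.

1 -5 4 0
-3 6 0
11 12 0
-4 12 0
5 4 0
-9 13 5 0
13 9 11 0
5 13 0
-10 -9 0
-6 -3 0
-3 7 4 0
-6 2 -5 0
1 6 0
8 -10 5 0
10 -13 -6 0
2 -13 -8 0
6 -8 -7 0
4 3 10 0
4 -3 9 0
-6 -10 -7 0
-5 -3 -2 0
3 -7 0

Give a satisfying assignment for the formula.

p1 = True, p2 = True, p3 = False, p4 = True, p5 = False, p6 = True, p7 = False, p8 = True, p9 = False, p10 = True, p11 = False, p12 = True, p13 = True

Check each clause:
  1. (p4 ∨ p1 ∨ ¬p5) — p1 is true.
  2. (¬p3 ∨ p6) — ¬p3 is true.
  3. (p11 ∨ p12) — p12 is true.
  4. (¬p4 ∨ p12) — p12 is true.
  5. (p5 ∨ p4) — p4 is true.
  6. (p13 ∨ p5 ∨ ¬p9) — p13 is true.
  7. (p9 ∨ p11 ∨ p13) — p13 is true.
  8. (p5 ∨ p13) — p13 is true.
  9. (¬p9 ∨ ¬p10) — ¬p9 is true.
  10. (¬p6 ∨ ¬p3) — ¬p3 is true.
  11. (p7 ∨ p4 ∨ ¬p3) — p4 is true.
  12. (¬p6 ∨ ¬p5 ∨ p2) — p2 is true.
  13. (p1 ∨ p6) — p1 is true.
  14. (p8 ∨ ¬p10 ∨ p5) — p8 is true.
  15. (p10 ∨ ¬p13 ∨ ¬p6) — p10 is true.
  16. (¬p8 ∨ ¬p13 ∨ p2) — p2 is true.
  17. (p6 ∨ ¬p7 ∨ ¬p8) — ¬p7 is true.
  18. (p4 ∨ p3 ∨ p10) — p10 is true.
  19. (p9 ∨ ¬p3 ∨ p4) — p4 is true.
  20. (¬p7 ∨ ¬p6 ∨ ¬p10) — ¬p7 is true.
  21. (¬p2 ∨ ¬p5 ∨ ¬p3) — ¬p5 is true.
  22. (p3 ∨ ¬p7) — ¬p7 is true.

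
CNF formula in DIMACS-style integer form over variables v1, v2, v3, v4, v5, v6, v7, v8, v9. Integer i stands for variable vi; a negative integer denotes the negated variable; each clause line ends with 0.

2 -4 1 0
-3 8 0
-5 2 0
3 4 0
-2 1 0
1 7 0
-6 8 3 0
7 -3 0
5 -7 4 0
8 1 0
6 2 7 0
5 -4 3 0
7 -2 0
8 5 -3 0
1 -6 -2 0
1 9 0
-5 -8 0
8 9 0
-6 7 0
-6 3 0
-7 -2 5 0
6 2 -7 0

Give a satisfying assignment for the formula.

v1 occurs only positively in the remaining clauses — set v1 = True.
Set v2 = False and propagate.
  then v5 is forced to False.
Set v3 = True and propagate.
  then v8 is forced to True.
  then v7 is forced to True.
  then v4 is forced to True.
  then v6 is forced to True.
v9 is now unconstrained; take v9 = False.
Every clause has at least one true literal under this assignment.

v1 = 1  v2 = 0  v3 = 1  v4 = 1  v5 = 0  v6 = 1  v7 = 1  v8 = 1  v9 = 0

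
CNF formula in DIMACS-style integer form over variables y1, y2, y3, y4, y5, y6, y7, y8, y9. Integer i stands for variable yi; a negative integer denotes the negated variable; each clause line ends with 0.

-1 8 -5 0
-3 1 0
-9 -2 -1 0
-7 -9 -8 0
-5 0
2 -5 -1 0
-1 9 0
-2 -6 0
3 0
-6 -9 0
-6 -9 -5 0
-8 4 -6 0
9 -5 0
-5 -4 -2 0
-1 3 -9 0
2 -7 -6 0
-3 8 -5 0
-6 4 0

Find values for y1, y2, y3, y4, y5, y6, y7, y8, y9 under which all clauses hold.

Unit propagation: (¬y5) forces y5 = False.
(y3) is a unit clause, so y3 = True.
The clause (y1) is unit: y1 must be True.
Unit propagation: (y9) forces y9 = True.
The clause (¬y2) is unit: y2 must be False.
The clause (¬y6) is unit: y6 must be False.
y8 occurs only negated in the remaining clauses — set y8 = False.
y4, y7 are now unconstrained; take y4 = False, y7 = True.
Check each clause:
  1. (¬y1 ∨ ¬y5 ∨ y8) — ¬y5 is true.
  2. (y1 ∨ ¬y3) — y1 is true.
  3. (¬y2 ∨ ¬y9 ∨ ¬y1) — ¬y2 is true.
  4. (¬y7 ∨ ¬y9 ∨ ¬y8) — ¬y8 is true.
  5. (¬y5) — ¬y5 is true.
  6. (¬y5 ∨ ¬y1 ∨ y2) — ¬y5 is true.
  7. (¬y1 ∨ y9) — y9 is true.
  8. (¬y6 ∨ ¬y2) — ¬y6 is true.
  9. (y3) — y3 is true.
  10. (¬y9 ∨ ¬y6) — ¬y6 is true.
  11. (¬y6 ∨ ¬y9 ∨ ¬y5) — ¬y6 is true.
  12. (¬y8 ∨ ¬y6 ∨ y4) — ¬y8 is true.
  13. (¬y5 ∨ y9) — y9 is true.
  14. (¬y2 ∨ ¬y4 ∨ ¬y5) — ¬y5 is true.
  15. (¬y1 ∨ y3 ∨ ¬y9) — y3 is true.
  16. (y2 ∨ ¬y6 ∨ ¬y7) — ¬y6 is true.
  17. (¬y5 ∨ y8 ∨ ¬y3) — ¬y5 is true.
  18. (y4 ∨ ¬y6) — ¬y6 is true.

y1 = True  y2 = False  y3 = True  y4 = False  y5 = False  y6 = False  y7 = True  y8 = False  y9 = True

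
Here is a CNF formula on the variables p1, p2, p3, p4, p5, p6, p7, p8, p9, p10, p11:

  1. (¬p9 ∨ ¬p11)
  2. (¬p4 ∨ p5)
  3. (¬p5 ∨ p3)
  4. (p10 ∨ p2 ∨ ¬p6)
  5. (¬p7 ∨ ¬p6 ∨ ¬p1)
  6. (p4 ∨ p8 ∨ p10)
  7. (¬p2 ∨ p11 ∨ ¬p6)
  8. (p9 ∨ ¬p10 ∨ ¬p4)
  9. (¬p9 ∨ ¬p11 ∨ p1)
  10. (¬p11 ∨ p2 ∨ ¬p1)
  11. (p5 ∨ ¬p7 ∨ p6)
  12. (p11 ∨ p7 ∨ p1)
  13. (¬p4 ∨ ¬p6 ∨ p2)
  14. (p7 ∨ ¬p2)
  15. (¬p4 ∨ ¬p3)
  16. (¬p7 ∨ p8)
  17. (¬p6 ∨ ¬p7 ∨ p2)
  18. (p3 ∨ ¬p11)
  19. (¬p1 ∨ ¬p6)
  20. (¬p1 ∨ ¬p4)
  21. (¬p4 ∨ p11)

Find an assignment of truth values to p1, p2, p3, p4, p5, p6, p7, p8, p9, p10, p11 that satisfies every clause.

p1 = T  p2 = T  p3 = T  p4 = F  p5 = T  p6 = F  p7 = T  p8 = T  p9 = F  p10 = F  p11 = T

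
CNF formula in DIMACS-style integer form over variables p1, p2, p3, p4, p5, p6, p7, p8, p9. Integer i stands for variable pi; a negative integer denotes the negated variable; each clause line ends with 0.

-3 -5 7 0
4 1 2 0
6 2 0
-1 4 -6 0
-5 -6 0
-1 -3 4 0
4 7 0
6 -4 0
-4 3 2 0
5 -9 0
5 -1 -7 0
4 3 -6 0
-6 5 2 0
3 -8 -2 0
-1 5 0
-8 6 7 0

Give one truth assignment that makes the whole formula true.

p1=F, p2=T, p3=T, p4=T, p5=F, p6=T, p7=T, p8=T, p9=F

p9 occurs only negated in the remaining clauses — set p9 = False.
Set p1 = False and propagate.
Set p2 = True and propagate.
Set p3 = True and propagate.
For the remaining variables, p4 = True, p5 = False, p6 = True, p7 = True, p8 = True works.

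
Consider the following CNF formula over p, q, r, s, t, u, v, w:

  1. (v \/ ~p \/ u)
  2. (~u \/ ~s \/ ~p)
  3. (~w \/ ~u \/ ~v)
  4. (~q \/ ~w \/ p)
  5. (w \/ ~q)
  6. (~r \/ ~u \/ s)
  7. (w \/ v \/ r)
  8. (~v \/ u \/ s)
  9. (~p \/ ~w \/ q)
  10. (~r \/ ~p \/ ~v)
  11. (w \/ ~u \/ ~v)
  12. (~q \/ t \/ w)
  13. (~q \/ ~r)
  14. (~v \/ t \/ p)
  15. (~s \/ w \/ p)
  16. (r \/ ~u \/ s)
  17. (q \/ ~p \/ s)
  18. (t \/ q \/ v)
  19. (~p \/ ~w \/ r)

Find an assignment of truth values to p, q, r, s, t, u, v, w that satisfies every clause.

p=F, q=F, r=T, s=F, t=T, u=F, v=F, w=T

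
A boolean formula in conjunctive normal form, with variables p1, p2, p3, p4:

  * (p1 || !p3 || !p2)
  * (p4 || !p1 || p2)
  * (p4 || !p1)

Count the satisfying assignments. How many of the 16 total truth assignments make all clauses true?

10

Case analysis on p1 and p2:
  p1=T, p2=T: remaining (p3,p4) ∈ {(F,T); (T,T)} — 2.
  p1=T, p2=F: remaining (p3,p4) ∈ {(F,T); (T,T)} — 2.
  p1=F, p2=T: remaining (p3,p4) ∈ {(F,F); (F,T)} — 2.
  p1=F, p2=F: remaining (p3,p4) ∈ {(F,F); (F,T); (T,F); (T,T)} — 4.
Total: 2 + 2 + 2 + 4 = 10.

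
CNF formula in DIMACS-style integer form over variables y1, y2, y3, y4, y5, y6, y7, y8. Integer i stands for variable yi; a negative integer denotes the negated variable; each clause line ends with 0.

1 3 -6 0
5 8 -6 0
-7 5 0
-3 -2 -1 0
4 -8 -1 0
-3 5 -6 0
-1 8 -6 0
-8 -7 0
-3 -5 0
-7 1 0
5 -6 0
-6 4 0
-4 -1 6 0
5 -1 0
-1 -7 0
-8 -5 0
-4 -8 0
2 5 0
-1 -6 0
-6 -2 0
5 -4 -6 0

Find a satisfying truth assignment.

y7 occurs only negated in the remaining clauses — set y7 = False.
Branch on y1: take y1 = False.
For the remaining variables, y2 = True, y3 = True, y4 = False, y5 = False, y6 = False, y8 = False works.
Every clause has at least one true literal under this assignment.

y1=F, y2=T, y3=T, y4=F, y5=F, y6=F, y7=F, y8=F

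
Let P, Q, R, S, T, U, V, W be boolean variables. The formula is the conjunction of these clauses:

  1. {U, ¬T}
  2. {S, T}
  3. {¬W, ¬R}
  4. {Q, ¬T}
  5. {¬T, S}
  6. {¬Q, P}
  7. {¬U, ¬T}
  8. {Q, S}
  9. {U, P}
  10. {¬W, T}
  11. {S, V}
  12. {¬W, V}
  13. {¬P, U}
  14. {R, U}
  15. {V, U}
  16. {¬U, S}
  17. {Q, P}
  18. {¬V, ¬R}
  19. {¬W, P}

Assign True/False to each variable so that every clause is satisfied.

P = True, Q = False, R = True, S = True, T = False, U = True, V = False, W = False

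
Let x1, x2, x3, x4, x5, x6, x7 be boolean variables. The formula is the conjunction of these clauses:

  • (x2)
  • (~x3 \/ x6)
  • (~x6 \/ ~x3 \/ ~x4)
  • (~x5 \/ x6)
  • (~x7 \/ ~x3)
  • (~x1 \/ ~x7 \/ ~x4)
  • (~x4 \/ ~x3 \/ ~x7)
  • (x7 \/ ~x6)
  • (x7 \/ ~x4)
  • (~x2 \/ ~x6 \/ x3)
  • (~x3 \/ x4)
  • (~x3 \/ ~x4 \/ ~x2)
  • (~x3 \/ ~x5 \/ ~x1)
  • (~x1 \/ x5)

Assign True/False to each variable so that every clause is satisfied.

x1=False, x2=True, x3=False, x4=True, x5=False, x6=False, x7=True

The clause (x2) is unit: x2 must be True.
x1 occurs only negated in the remaining clauses — set x1 = False.
Try x3 = False.
  then x6 is forced to False.
  then x5 is forced to False.
Branch on x4: take x4 = True.
  then x7 is forced to True.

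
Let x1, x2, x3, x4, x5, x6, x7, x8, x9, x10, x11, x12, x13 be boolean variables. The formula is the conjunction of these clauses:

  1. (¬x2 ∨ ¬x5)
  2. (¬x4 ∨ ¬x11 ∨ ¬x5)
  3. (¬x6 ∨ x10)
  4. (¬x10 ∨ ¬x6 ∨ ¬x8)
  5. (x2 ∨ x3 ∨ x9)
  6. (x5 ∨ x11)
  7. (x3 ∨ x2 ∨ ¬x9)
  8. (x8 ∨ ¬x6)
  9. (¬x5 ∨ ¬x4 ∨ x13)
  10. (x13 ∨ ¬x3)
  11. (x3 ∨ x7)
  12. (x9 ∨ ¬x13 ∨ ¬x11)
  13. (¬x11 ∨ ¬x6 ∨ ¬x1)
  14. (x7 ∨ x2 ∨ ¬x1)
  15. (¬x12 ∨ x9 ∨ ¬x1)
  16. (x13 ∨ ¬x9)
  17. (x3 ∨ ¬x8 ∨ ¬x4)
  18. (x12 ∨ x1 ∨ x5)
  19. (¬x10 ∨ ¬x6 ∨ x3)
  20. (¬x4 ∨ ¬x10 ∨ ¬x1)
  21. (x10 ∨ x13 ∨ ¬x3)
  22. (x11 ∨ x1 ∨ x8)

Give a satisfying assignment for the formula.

x1 = F, x2 = F, x3 = T, x4 = F, x5 = T, x6 = F, x7 = F, x8 = F, x9 = T, x10 = F, x11 = T, x12 = T, x13 = T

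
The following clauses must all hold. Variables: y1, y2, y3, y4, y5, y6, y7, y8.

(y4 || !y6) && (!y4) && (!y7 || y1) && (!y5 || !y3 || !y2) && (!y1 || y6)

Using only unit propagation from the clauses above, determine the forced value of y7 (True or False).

False

Unit clause (!y4) sets y4 = False.
(!y6 || y4) with y4 = False leaves only !y6, so y6 = False.
(y6 || !y1) with y6 = False leaves only !y1, so y1 = False.
From (!y7 || y1) and y1 = False: y7 = False.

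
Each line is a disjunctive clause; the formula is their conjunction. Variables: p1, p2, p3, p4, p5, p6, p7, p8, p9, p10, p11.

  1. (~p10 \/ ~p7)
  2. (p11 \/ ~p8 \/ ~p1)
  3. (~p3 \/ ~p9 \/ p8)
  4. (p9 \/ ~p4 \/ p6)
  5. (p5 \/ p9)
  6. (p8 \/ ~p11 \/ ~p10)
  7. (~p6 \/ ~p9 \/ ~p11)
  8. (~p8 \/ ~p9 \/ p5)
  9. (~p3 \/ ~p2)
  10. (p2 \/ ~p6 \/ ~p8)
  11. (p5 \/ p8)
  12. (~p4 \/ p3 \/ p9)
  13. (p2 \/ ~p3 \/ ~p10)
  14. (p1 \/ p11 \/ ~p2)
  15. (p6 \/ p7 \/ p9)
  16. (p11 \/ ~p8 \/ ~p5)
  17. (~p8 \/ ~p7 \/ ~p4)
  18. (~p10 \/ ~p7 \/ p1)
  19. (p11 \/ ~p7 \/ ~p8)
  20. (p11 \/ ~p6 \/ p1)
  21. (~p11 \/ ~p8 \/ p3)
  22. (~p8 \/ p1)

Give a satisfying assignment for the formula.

p1=True, p2=True, p3=False, p4=False, p5=True, p6=True, p7=True, p8=False, p9=False, p10=False, p11=True

p4 occurs only negated in the remaining clauses — set p4 = False.
Pure literal: p10 appears only negated; assign p10 = False.
Branch on p1: take p1 = True.
The remaining clauses are satisfied by p2 = True, p3 = False, p5 = True, p6 = True, p7 = True, p8 = False, p9 = False, p11 = True.
Check each clause:
  1. (~p7 \/ ~p10) — ~p10 is true.
  2. (~p8 \/ p11 \/ ~p1) — ~p8 is true.
  3. (~p3 \/ ~p9 \/ p8) — ~p3 is true.
  4. (p9 \/ ~p4 \/ p6) — ~p4 is true.
  5. (p9 \/ p5) — p5 is true.
  6. (~p11 \/ ~p10 \/ p8) — ~p10 is true.
  7. (~p6 \/ ~p11 \/ ~p9) — ~p9 is true.
  8. (~p9 \/ p5 \/ ~p8) — ~p8 is true.
  9. (~p3 \/ ~p2) — ~p3 is true.
  10. (~p8 \/ ~p6 \/ p2) — ~p8 is true.
  11. (p5 \/ p8) — p5 is true.
  12. (p9 \/ ~p4 \/ p3) — ~p4 is true.
  13. (~p3 \/ ~p10 \/ p2) — p2 is true.
  14. (p11 \/ p1 \/ ~p2) — p1 is true.
  15. (p7 \/ p6 \/ p9) — p6 is true.
  16. (p11 \/ ~p8 \/ ~p5) — ~p8 is true.
  17. (~p4 \/ ~p7 \/ ~p8) — ~p8 is true.
  18. (p1 \/ ~p10 \/ ~p7) — p1 is true.
  19. (p11 \/ ~p8 \/ ~p7) — ~p8 is true.
  20. (p11 \/ p1 \/ ~p6) — p1 is true.
  21. (p3 \/ ~p11 \/ ~p8) — ~p8 is true.
  22. (p1 \/ ~p8) — ~p8 is true.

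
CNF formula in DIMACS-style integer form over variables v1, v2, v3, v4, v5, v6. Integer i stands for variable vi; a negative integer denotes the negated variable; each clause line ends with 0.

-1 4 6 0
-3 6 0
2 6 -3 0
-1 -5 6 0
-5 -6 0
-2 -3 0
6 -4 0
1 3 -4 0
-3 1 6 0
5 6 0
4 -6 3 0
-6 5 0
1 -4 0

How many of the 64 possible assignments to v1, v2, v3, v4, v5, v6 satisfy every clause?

The models are:
  v1=F v2=F v3=F v4=F v5=T v6=F
  v1=F v2=T v3=F v4=F v5=T v6=F
Count: 2.

2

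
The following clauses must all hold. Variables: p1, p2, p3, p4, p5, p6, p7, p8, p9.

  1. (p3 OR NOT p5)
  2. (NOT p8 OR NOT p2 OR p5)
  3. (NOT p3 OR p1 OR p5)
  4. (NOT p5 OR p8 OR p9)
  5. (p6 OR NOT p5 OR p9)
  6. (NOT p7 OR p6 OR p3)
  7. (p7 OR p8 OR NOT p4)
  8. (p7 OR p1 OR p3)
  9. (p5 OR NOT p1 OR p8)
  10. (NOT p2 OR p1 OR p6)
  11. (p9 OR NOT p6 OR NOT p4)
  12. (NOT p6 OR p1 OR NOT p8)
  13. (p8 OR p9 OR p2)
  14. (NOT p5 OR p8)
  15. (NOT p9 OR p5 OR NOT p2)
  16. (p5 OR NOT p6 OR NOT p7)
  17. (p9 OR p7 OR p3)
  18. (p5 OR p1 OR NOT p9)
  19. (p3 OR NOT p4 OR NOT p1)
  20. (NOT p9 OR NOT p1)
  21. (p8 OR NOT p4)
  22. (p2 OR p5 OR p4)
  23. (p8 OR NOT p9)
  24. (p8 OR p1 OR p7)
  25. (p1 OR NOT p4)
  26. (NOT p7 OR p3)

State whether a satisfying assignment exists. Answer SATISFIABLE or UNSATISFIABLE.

Try p1 = True.
  then p9 is forced to False.
Set p2 = False and propagate.
  then p8 is forced to True.
Branch on p3: take p3 = True.
The remaining clauses are satisfied by p4 = False, p5 = True, p6 = True, p7 = True.
Every clause has at least one true literal under this assignment.
So p1 = True, p2 = False, p3 = True, p4 = False, p5 = True, p6 = True, p7 = True, p8 = True, p9 = False is a satisfying assignment.

SATISFIABLE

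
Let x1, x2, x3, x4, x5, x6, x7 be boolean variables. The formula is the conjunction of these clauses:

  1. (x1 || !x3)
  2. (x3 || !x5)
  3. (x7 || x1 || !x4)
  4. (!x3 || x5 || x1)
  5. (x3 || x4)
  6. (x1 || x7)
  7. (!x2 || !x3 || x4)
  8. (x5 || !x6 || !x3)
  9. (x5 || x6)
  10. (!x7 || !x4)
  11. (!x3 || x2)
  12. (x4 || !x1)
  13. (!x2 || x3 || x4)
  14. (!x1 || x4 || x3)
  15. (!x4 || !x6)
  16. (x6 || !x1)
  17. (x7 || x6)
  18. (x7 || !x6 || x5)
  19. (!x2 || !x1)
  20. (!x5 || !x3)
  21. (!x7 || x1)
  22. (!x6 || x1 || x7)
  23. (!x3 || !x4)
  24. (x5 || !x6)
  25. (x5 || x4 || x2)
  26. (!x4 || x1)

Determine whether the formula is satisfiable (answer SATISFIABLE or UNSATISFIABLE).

UNSATISFIABLE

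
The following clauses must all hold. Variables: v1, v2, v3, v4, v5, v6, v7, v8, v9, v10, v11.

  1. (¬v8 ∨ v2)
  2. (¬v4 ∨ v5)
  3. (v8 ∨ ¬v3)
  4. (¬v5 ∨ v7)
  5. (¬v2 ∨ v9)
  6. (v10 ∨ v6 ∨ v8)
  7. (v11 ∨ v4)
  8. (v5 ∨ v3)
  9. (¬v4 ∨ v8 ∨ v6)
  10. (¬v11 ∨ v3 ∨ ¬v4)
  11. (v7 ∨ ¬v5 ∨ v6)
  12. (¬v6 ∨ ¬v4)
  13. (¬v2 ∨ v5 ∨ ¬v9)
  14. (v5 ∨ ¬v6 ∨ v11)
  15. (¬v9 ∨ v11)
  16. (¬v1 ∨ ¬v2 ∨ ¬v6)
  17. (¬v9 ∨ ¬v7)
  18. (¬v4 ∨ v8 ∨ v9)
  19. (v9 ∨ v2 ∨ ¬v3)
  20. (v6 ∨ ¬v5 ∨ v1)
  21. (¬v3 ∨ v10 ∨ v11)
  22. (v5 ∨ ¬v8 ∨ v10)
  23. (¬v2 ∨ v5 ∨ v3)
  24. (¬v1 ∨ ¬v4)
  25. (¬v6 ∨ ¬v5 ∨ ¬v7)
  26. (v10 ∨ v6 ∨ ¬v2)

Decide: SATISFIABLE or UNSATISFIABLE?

SATISFIABLE

Pure literal: v10 appears only positively; assign v10 = True.
Set v1 = True and propagate.
  then v4 is forced to False.
  then v11 is forced to True.
Set v2 = False and propagate.
  then v8 is forced to False.
  then v3 is forced to False.
  then v5 is forced to True.
  then v7 is forced to True.
  then v9 is forced to False.
  then v6 is forced to False.
So v1 = T, v2 = F, v3 = F, v4 = F, v5 = T, v6 = F, v7 = T, v8 = F, v9 = F, v10 = T, v11 = T is a satisfying assignment.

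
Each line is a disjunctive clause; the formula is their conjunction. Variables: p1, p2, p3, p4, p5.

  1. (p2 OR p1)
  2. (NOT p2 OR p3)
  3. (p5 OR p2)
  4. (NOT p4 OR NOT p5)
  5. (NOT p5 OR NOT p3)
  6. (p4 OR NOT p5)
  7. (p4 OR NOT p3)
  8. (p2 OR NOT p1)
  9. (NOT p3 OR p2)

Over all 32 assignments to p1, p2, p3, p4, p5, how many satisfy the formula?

2

Satisfying assignments:
  p1=0 p2=1 p3=1 p4=1 p5=0
  p1=1 p2=1 p3=1 p4=1 p5=0
Count: 2.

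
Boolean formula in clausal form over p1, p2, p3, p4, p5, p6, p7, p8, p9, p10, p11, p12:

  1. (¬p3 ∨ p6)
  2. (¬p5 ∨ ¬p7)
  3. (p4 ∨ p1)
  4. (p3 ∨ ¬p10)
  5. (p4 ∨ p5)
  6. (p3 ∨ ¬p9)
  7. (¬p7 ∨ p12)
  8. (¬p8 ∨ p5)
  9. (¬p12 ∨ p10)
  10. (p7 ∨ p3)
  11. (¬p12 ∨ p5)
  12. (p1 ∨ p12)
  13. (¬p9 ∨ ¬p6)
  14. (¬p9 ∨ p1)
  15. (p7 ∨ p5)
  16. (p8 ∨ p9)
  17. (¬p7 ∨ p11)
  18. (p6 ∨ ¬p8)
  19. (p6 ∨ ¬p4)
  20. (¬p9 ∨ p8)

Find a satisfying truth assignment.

p1=True, p2=True, p3=True, p4=True, p5=True, p6=True, p7=False, p8=True, p9=False, p10=False, p11=False, p12=False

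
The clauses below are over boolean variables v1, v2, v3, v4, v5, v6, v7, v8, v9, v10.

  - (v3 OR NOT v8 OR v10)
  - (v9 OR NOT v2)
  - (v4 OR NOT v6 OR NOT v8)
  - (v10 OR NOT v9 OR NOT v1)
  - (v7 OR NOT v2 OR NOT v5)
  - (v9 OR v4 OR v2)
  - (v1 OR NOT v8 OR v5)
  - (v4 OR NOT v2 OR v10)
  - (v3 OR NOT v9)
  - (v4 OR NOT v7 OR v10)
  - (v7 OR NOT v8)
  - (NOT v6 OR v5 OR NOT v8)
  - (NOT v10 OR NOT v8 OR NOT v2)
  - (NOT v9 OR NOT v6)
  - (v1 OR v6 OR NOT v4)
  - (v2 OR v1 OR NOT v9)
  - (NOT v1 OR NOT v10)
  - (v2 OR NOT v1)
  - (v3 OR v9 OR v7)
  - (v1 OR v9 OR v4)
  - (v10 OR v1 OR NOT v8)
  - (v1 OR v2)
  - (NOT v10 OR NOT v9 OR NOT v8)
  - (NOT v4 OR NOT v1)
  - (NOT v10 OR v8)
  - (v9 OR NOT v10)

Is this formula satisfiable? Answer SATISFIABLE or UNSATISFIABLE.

UNSATISFIABLE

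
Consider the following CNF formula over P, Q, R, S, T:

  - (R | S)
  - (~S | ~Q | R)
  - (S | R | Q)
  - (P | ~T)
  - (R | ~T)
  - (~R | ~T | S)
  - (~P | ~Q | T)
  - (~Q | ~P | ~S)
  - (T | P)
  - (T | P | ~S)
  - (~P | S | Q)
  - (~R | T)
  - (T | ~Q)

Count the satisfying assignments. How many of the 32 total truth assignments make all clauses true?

The models are:
  P=T Q=F R=F S=T T=F
  P=T Q=F R=T S=T T=T
That's 2 in total.

2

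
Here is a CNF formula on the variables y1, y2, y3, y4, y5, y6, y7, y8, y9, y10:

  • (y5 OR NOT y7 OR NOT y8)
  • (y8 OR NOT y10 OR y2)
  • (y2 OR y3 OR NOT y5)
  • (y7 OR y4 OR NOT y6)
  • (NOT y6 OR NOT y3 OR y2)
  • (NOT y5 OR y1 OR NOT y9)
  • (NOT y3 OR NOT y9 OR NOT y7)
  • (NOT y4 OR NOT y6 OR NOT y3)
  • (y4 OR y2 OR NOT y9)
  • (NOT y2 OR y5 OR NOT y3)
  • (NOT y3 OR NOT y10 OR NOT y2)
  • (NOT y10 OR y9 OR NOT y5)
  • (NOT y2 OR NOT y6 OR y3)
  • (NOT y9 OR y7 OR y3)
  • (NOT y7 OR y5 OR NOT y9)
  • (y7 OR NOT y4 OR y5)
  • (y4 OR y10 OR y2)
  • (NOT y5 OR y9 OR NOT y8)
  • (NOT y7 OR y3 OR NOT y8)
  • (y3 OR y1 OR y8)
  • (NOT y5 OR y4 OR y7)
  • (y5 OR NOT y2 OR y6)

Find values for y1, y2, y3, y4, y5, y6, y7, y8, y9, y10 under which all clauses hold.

y1=F, y2=F, y3=T, y4=T, y5=F, y6=F, y7=T, y8=F, y9=F, y10=F

Set y1 = False and propagate.
The remaining clauses are satisfied by y2 = False, y3 = True, y4 = True, y5 = False, y6 = False, y7 = True, y8 = False, y9 = False, y10 = False.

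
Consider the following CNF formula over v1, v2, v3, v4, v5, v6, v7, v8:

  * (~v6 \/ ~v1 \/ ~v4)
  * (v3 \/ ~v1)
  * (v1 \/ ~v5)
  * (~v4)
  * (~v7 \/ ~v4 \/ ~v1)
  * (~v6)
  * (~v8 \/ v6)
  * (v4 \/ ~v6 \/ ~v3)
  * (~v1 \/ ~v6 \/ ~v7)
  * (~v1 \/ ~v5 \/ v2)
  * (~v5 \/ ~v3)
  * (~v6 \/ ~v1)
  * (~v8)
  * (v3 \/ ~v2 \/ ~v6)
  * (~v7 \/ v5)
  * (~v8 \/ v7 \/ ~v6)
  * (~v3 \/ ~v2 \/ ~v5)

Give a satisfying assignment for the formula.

v1=F, v2=F, v3=T, v4=F, v5=F, v6=F, v7=F, v8=F

Check each clause:
  1. (~v1 \/ ~v6 \/ ~v4) — ~v6 is true.
  2. (v3 \/ ~v1) — v3 is true.
  3. (~v5 \/ v1) — ~v5 is true.
  4. (~v4) — ~v4 is true.
  5. (~v7 \/ ~v4 \/ ~v1) — ~v7 is true.
  6. (~v6) — ~v6 is true.
  7. (v6 \/ ~v8) — ~v8 is true.
  8. (~v6 \/ v4 \/ ~v3) — ~v6 is true.
  9. (~v6 \/ ~v7 \/ ~v1) — ~v7 is true.
  10. (~v5 \/ v2 \/ ~v1) — ~v5 is true.
  11. (~v5 \/ ~v3) — ~v5 is true.
  12. (~v1 \/ ~v6) — ~v6 is true.
  13. (~v8) — ~v8 is true.
  14. (~v2 \/ ~v6 \/ v3) — ~v6 is true.
  15. (v5 \/ ~v7) — ~v7 is true.
  16. (v7 \/ ~v8 \/ ~v6) — ~v8 is true.
  17. (~v5 \/ ~v2 \/ ~v3) — ~v5 is true.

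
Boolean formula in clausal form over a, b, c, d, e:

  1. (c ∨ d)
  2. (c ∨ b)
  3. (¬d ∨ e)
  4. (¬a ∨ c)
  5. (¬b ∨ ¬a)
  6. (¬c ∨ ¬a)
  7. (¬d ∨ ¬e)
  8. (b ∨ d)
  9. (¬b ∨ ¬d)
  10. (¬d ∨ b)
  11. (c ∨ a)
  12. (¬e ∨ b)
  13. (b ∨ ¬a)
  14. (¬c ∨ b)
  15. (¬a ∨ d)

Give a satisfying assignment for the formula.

a=0  b=1  c=1  d=0  e=1

Check each clause:
  1. (d ∨ c) — c is true.
  2. (b ∨ c) — b is true.
  3. (¬d ∨ e) — ¬d is true.
  4. (c ∨ ¬a) — c is true.
  5. (¬a ∨ ¬b) — ¬a is true.
  6. (¬c ∨ ¬a) — ¬a is true.
  7. (¬e ∨ ¬d) — ¬d is true.
  8. (d ∨ b) — b is true.
  9. (¬d ∨ ¬b) — ¬d is true.
  10. (¬d ∨ b) — b is true.
  11. (c ∨ a) — c is true.
  12. (b ∨ ¬e) — b is true.
  13. (¬a ∨ b) — b is true.
  14. (¬c ∨ b) — b is true.
  15. (d ∨ ¬a) — ¬a is true.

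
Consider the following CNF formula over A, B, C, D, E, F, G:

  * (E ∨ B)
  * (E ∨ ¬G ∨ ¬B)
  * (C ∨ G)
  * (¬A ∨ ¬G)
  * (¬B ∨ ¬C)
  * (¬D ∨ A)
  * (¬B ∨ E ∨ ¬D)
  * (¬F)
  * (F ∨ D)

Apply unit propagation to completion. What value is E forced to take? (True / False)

(¬F) is a unit clause: F = False.
(D ∨ F) with F = False leaves only D, so D = True.
From (¬D ∨ A) and D = True: A = True.
In (¬G ∨ ¬A), ¬A is now false; ¬G must hold, so G = False.
(G ∨ C): since G = False, the clause reduces to (C). C = True.
In (¬B ∨ ¬C), ¬C is now false; ¬B must hold, so B = False.
From (B ∨ E) and B = False: E = True.

True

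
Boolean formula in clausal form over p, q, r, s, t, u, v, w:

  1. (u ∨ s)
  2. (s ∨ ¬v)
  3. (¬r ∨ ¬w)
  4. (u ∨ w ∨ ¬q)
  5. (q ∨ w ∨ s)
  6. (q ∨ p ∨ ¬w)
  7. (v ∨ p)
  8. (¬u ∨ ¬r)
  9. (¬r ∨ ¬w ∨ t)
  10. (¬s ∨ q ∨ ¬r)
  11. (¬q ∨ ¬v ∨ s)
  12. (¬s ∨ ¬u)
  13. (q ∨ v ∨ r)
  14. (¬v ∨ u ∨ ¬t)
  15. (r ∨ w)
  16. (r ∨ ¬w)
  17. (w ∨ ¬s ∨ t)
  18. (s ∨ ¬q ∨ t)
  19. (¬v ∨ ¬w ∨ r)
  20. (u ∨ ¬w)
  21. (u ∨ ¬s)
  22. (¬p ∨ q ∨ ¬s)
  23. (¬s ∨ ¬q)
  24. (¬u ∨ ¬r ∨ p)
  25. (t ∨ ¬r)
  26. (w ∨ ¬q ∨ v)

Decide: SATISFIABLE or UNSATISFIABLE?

s = True:
  propagation gives u=False; an empty clause results — contradiction.
s = False:
  propagation gives u=True, v=False, p=True, r=False; an empty clause results — contradiction.
Every branch closes, so no satisfying assignment exists.

UNSATISFIABLE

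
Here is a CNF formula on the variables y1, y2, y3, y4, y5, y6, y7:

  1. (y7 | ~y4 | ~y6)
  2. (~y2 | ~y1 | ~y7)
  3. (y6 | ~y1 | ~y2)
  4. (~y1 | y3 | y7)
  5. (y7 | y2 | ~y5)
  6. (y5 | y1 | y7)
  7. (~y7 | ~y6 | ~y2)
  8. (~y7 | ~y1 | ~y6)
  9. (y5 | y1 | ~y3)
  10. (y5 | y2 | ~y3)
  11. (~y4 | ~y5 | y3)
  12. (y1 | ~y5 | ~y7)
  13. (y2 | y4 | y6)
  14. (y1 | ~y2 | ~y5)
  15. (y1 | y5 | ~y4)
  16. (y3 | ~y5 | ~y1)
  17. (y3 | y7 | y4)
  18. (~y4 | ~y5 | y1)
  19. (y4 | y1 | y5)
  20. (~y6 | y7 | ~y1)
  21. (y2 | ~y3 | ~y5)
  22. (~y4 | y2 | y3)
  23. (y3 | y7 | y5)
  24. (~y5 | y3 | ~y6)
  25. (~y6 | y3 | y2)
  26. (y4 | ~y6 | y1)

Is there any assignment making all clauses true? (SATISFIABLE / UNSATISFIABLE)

UNSATISFIABLE

y1 = True:
  y3 = True:
    y2 = True:
      propagation gives y7=False, y6=True; contradiction.
    y2 = False:
      propagation gives y5=True; contradiction.
  y3 = False:
    propagation gives y7=True, y2=False, y6=False, y4=True; an empty clause results — contradiction.
y1 = False:
  y5 = True:
    propagation gives y7=False, y2=True; an empty clause results — contradiction.
  y5 = False:
    propagation gives y7=True, y3=False, y4=False; an empty clause results — contradiction.
Every branch closes, so no satisfying assignment exists.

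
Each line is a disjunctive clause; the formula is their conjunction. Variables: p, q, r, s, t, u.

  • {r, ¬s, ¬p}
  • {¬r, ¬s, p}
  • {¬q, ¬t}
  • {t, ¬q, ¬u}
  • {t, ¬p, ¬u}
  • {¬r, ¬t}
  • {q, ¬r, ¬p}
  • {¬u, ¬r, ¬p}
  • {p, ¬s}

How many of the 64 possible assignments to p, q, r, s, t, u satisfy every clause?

14

Split on p, then r.
  p=T, r=T: remaining (q,s,t,u) ∈ {(T,F,F,F); (T,T,F,F)} — 2.
  p=T, r=F: remaining (q,s,t,u) ∈ {(F,F,F,F); (F,F,T,F); (F,F,T,T); (T,F,F,F)} — 4.
  p=F, r=T: remaining (q,s,t,u) ∈ {(F,F,F,F); (F,F,F,T); (T,F,F,F)} — 3.
  p=F, r=F: 5 of the 16 assignments to (q,s,t,u) work.
Total: 2 + 4 + 3 + 5 = 14.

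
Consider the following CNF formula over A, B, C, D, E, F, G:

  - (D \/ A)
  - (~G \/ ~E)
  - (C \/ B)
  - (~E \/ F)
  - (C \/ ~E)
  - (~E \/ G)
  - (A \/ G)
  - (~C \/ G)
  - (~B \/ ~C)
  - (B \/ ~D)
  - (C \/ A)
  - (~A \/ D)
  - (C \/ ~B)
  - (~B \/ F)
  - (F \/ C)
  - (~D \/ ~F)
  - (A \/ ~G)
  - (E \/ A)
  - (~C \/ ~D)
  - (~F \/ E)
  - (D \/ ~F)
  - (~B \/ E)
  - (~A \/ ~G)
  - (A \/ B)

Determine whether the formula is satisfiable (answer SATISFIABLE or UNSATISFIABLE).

UNSATISFIABLE

A = True:
  propagation gives D=True, B=True, C=False; an empty clause results — contradiction.
A = False:
  propagation gives D=True, G=True; an empty clause results — contradiction.
Every branch closes, so no satisfying assignment exists.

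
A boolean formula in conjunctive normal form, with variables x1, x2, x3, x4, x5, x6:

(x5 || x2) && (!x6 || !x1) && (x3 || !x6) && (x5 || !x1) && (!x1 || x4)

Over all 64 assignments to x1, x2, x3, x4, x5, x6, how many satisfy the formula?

22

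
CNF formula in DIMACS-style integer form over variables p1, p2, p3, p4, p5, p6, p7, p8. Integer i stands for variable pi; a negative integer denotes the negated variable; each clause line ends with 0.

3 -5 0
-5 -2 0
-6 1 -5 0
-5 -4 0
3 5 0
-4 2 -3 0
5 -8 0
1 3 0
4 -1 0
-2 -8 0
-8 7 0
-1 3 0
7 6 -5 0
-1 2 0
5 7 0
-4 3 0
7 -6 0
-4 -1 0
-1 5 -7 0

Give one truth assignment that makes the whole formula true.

p1=False, p2=True, p3=True, p4=False, p5=False, p6=False, p7=True, p8=False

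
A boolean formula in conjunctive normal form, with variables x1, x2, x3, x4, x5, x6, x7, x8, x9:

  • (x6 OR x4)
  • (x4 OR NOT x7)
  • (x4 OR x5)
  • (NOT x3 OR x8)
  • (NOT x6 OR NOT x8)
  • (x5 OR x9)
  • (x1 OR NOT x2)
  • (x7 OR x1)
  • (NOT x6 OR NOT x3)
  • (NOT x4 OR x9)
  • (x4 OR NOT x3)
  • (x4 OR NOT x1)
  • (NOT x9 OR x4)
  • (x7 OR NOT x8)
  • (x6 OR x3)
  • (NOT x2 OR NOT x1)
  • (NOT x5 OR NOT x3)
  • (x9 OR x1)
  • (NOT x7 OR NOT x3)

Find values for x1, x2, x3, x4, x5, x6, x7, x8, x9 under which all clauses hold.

x1 = T  x2 = F  x3 = F  x4 = T  x5 = F  x6 = T  x7 = F  x8 = F  x9 = T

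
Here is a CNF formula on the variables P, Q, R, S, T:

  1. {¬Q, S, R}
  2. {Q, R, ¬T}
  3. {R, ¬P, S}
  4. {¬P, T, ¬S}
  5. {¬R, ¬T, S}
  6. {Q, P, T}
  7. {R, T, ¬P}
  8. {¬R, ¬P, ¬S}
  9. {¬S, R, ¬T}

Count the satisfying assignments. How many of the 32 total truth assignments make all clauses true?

Case analysis on R and S:
  R=1, S=1: remaining (P,Q,T) ∈ {(0,0,1); (0,1,0); (0,1,1)} — 3.
  R=1, S=0: remaining (P,Q,T) ∈ {(0,1,0); (1,0,0); (1,1,0)} — 3.
  R=0, S=1: remaining (P,Q,T) ∈ {(0,1,0)} — 1.
  R=0, S=0: a clause becomes empty — 0.
Total: 3 + 3 + 1 + 0 = 7.

7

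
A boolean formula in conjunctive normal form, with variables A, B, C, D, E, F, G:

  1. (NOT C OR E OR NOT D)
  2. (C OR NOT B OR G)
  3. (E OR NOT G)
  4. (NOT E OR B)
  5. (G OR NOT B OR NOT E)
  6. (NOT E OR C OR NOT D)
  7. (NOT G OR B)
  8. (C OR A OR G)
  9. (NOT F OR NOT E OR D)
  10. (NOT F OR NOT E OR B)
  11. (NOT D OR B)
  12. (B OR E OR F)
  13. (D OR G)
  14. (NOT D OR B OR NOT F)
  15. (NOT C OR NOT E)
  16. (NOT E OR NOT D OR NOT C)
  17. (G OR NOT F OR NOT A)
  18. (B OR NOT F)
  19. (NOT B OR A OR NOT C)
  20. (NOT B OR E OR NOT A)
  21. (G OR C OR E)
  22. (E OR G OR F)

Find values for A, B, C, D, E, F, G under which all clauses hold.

A = F  B = T  C = F  D = F  E = T  F = F  G = T

Check each clause:
  1. (NOT C OR E OR NOT D) — E is true.
  2. (NOT B OR C OR G) — G is true.
  3. (NOT G OR E) — E is true.
  4. (B OR NOT E) — B is true.
  5. (G OR NOT B OR NOT E) — G is true.
  6. (NOT E OR C OR NOT D) — NOT D is true.
  7. (NOT G OR B) — B is true.
  8. (A OR G OR C) — G is true.
  9. (NOT F OR NOT E OR D) — NOT F is true.
  10. (NOT E OR B OR NOT F) — B is true.
  11. (NOT D OR B) — B is true.
  12. (F OR B OR E) — B is true.
  13. (G OR D) — G is true.
  14. (NOT F OR B OR NOT D) — B is true.
  15. (NOT C OR NOT E) — NOT C is true.
  16. (NOT D OR NOT C OR NOT E) — NOT D is true.
  17. (G OR NOT A OR NOT F) — NOT F is true.
  18. (NOT F OR B) — B is true.
  19. (A OR NOT C OR NOT B) — NOT C is true.
  20. (NOT A OR NOT B OR E) — E is true.
  21. (E OR G OR C) — E is true.
  22. (E OR F OR G) — E is true.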